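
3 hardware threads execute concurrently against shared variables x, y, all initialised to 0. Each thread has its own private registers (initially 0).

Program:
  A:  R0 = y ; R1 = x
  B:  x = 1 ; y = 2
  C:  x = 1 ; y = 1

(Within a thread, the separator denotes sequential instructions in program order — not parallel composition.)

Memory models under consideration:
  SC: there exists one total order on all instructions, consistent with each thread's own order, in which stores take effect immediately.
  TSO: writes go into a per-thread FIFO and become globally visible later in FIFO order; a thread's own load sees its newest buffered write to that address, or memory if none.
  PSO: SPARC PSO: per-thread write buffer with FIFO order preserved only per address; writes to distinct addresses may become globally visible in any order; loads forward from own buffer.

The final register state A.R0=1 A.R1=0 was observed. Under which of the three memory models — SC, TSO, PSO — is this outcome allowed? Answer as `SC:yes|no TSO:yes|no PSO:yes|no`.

SC:no TSO:no PSO:yes

outcome vector order: (A.R0,A.R1)
under SC → 00; 01; 11; 21
under TSO → 00; 01; 11; 21
under PSO → 00; 01; 10; 11; 20; 21
target 10 ∈ {PSO}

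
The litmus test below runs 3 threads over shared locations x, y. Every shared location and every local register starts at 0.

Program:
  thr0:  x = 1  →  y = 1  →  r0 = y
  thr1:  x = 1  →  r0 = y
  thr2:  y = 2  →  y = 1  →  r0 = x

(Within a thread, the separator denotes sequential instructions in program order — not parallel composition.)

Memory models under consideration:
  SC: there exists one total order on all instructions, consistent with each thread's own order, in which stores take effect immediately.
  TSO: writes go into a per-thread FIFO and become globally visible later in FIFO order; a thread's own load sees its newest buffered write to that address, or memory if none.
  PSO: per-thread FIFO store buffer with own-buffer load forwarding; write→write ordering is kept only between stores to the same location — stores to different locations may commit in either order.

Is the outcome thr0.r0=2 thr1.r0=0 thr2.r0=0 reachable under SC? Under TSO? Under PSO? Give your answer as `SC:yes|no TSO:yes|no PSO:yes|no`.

outcome vector order: (thr0.r0,thr1.r0,thr2.r0)
under SC → 101, 110, 111, 121, 201, 211, 221
under TSO → 100, 101, 110, 111, 120, 121, 200, 201, 210, 211, 220, 221
under PSO → 100, 101, 110, 111, 120, 121, 200, 201, 210, 211, 220, 221
target 200 ∈ {TSO,PSO}

SC:no TSO:yes PSO:yes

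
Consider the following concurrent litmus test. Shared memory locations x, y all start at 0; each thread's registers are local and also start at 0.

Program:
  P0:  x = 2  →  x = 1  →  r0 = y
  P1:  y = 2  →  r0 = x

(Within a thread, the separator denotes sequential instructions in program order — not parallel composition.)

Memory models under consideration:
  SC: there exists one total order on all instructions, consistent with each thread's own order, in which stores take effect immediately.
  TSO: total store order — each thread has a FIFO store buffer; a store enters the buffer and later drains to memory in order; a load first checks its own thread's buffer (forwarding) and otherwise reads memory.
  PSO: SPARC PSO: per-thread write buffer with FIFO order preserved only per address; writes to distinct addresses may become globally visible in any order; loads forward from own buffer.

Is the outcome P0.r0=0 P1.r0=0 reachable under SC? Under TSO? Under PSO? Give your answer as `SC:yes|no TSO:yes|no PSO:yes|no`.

SC:no TSO:yes PSO:yes

outcome vector order: (P0.r0,P1.r0)
SC (4): 0/1 2/0 2/1 2/2
TSO (6): 0/0 0/1 0/2 2/0 2/1 2/2
PSO (6): 0/0 0/1 0/2 2/0 2/1 2/2
target 0/0 ∈ {TSO,PSO}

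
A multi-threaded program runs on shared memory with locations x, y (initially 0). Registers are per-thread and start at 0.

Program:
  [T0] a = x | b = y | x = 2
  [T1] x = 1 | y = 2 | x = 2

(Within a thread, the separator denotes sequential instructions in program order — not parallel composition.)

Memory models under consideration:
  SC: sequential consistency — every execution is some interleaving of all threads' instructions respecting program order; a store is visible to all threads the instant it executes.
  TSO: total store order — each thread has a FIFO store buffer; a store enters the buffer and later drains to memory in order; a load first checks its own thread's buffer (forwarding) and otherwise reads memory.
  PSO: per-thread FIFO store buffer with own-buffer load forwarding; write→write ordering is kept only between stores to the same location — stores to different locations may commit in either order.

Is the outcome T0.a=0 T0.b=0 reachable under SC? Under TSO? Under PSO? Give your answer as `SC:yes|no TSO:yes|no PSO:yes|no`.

SC:yes TSO:yes PSO:yes

outcome vector order: (T0.a,T0.b)
SC: 5 outcomes — {0/0; 0/2; 1/0; 1/2; 2/2}
TSO: 5 outcomes — {0/0; 0/2; 1/0; 1/2; 2/2}
PSO: 6 outcomes — {0/0; 0/2; 1/0; 1/2; 2/0; 2/2}
target 0/0 ∈ {SC,TSO,PSO}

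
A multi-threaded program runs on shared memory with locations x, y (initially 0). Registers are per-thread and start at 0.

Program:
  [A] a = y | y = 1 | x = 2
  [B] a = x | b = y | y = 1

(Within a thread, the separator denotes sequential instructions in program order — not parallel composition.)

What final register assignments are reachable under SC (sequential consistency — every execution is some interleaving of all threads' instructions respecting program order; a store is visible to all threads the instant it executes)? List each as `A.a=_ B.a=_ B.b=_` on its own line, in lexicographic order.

outcome vector order: (A.a,B.a,B.b)
|SC outcomes| = 4

A.a=0 B.a=0 B.b=0
A.a=0 B.a=0 B.b=1
A.a=0 B.a=2 B.b=1
A.a=1 B.a=0 B.b=0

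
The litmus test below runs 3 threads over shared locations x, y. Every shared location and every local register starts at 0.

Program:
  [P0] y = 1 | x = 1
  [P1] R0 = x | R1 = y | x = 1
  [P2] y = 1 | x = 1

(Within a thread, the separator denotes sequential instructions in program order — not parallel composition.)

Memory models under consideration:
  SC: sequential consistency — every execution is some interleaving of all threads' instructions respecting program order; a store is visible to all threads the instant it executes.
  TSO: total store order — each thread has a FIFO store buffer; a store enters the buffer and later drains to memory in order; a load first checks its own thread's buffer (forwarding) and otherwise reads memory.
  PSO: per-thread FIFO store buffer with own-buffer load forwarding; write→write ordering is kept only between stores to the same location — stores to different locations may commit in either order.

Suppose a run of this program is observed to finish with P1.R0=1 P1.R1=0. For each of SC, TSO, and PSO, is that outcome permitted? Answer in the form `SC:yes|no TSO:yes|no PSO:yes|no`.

outcome vector order: (P1.R0,P1.R1)
[SC] allowed = {0/0, 0/1, 1/1}
[TSO] allowed = {0/0, 0/1, 1/1}
[PSO] allowed = {0/0, 0/1, 1/0, 1/1}
target 1/0 ∈ {PSO}

SC:no TSO:no PSO:yes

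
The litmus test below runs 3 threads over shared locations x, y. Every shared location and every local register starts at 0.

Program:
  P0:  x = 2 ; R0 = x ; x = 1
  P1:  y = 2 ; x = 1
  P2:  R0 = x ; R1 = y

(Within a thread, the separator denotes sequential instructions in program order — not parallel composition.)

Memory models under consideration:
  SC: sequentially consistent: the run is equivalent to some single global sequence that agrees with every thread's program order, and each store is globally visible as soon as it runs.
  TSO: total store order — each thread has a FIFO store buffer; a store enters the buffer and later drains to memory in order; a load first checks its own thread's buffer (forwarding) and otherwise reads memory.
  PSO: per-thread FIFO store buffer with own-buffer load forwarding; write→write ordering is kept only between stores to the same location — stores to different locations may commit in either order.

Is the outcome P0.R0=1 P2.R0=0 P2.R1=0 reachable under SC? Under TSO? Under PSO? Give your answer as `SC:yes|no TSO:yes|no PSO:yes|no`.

SC:yes TSO:yes PSO:yes

outcome vector order: (P0.R0,P2.R0,P2.R1)
under SC → 100, 102, 112, 120, 122, 200, 202, 210, 212, 220, 222
under TSO → 100, 102, 112, 120, 122, 200, 202, 210, 212, 220, 222
under PSO → 100, 102, 110, 112, 120, 122, 200, 202, 210, 212, 220, 222
target 100 ∈ {SC,TSO,PSO}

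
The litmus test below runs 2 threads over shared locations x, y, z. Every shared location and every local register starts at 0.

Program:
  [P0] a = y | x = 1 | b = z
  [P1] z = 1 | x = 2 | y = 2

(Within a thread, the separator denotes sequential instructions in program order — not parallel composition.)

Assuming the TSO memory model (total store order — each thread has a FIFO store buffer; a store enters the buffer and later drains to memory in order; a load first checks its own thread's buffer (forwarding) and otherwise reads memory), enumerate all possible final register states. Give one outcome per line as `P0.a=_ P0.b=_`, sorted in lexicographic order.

outcome vector order: (P0.a,P0.b)
|TSO outcomes| = 3

P0.a=0 P0.b=0
P0.a=0 P0.b=1
P0.a=2 P0.b=1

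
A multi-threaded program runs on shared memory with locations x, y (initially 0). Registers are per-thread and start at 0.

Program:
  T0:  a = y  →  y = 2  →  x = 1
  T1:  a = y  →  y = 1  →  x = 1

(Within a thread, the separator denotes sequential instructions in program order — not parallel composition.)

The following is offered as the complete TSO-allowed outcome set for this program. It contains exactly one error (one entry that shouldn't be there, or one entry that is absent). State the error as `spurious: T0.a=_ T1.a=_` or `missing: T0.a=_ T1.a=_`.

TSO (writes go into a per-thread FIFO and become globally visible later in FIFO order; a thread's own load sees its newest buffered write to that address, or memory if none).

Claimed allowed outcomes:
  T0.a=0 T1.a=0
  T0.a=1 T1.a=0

missing: T0.a=0 T1.a=2

outcome vector order: (T0.a,T1.a)
TSO (3): 00; 02; 10
TSO∖claimed = {02}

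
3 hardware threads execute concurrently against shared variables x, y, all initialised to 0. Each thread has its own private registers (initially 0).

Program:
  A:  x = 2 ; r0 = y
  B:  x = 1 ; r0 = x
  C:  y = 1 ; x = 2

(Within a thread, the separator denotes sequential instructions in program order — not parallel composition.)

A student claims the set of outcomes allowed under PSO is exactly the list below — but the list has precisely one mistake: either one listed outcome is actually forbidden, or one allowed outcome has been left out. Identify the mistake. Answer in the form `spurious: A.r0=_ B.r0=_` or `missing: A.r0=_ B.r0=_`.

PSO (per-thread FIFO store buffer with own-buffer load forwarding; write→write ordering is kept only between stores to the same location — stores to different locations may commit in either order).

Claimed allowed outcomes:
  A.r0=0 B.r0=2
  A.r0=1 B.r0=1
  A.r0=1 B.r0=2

outcome vector order: (A.r0,B.r0)
[PSO] allowed = {(0,1), (0,2), (1,1), (1,2)}
PSO∖claimed = {(0,1)}

missing: A.r0=0 B.r0=1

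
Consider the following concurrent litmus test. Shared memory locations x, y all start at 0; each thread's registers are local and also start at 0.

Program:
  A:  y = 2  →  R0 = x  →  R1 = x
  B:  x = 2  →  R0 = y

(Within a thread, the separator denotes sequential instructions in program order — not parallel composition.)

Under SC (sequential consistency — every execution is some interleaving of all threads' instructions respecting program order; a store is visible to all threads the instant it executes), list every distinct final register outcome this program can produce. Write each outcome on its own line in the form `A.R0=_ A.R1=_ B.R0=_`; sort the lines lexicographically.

A.R0=0 A.R1=0 B.R0=2
A.R0=0 A.R1=2 B.R0=2
A.R0=2 A.R1=2 B.R0=0
A.R0=2 A.R1=2 B.R0=2

outcome vector order: (A.R0,A.R1,B.R0)
|SC outcomes| = 4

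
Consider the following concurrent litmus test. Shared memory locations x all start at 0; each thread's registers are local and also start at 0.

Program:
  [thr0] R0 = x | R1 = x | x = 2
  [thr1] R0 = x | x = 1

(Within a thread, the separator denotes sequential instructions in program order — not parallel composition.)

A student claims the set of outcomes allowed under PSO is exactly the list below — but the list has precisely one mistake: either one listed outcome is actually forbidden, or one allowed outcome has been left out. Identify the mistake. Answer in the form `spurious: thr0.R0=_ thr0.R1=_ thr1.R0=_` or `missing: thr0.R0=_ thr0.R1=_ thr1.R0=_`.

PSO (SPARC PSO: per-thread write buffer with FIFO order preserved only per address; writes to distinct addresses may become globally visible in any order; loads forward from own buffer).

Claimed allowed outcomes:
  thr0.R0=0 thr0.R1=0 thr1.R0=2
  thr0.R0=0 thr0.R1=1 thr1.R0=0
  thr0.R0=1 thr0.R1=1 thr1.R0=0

missing: thr0.R0=0 thr0.R1=0 thr1.R0=0

outcome vector order: (thr0.R0,thr0.R1,thr1.R0)
PSO (4): 0/0/0; 0/0/2; 0/1/0; 1/1/0
PSO∖claimed = {0/0/0}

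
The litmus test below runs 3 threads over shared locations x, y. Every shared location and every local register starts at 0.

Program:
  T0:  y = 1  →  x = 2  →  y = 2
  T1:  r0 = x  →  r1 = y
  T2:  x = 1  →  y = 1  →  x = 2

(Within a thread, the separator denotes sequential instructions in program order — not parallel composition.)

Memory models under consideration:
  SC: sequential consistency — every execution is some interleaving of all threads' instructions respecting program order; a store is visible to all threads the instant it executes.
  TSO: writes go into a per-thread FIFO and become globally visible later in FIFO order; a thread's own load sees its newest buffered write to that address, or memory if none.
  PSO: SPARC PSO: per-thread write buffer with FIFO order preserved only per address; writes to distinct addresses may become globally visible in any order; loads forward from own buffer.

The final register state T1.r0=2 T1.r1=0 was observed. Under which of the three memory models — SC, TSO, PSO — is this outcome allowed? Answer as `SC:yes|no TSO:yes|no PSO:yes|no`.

outcome vector order: (T1.r0,T1.r1)
[SC] allowed = {(0,0), (0,1), (0,2), (1,0), (1,1), (1,2), (2,1), (2,2)}
[TSO] allowed = {(0,0), (0,1), (0,2), (1,0), (1,1), (1,2), (2,1), (2,2)}
[PSO] allowed = {(0,0), (0,1), (0,2), (1,0), (1,1), (1,2), (2,0), (2,1), (2,2)}
target (2,0) ∈ {PSO}

SC:no TSO:no PSO:yes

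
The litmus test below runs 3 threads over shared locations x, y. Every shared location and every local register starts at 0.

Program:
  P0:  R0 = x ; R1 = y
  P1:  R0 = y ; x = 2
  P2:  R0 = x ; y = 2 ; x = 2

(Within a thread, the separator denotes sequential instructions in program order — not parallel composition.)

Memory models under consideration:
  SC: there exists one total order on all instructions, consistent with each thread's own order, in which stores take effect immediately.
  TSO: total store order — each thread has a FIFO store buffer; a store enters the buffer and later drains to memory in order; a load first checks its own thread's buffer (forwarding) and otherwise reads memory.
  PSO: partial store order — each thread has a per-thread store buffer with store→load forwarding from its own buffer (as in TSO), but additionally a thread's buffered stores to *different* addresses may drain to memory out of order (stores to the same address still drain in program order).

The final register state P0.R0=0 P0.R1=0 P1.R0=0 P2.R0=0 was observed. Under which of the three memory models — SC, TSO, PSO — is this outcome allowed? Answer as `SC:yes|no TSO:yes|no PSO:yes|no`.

SC:yes TSO:yes PSO:yes

outcome vector order: (P0.R0,P0.R1,P1.R0,P2.R0)
[SC] allowed = {<0 0 0 0>; <0 0 0 2>; <0 0 2 0>; <0 2 0 0>; <0 2 0 2>; <0 2 2 0>; <2 0 0 0>; <2 0 0 2>; <2 2 0 0>; <2 2 0 2>; <2 2 2 0>}
[TSO] allowed = {<0 0 0 0>; <0 0 0 2>; <0 0 2 0>; <0 2 0 0>; <0 2 0 2>; <0 2 2 0>; <2 0 0 0>; <2 0 0 2>; <2 2 0 0>; <2 2 0 2>; <2 2 2 0>}
[PSO] allowed = {<0 0 0 0>; <0 0 0 2>; <0 0 2 0>; <0 2 0 0>; <0 2 0 2>; <0 2 2 0>; <2 0 0 0>; <2 0 0 2>; <2 0 2 0>; <2 2 0 0>; <2 2 0 2>; <2 2 2 0>}
target <0 0 0 0> ∈ {SC,TSO,PSO}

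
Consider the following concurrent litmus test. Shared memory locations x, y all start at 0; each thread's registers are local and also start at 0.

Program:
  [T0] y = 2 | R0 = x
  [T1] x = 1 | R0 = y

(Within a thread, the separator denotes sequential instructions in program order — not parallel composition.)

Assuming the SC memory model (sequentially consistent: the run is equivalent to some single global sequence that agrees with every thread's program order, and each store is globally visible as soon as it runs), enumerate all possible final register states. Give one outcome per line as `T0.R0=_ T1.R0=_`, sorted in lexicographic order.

T0.R0=0 T1.R0=2
T0.R0=1 T1.R0=0
T0.R0=1 T1.R0=2

outcome vector order: (T0.R0,T1.R0)
|SC outcomes| = 3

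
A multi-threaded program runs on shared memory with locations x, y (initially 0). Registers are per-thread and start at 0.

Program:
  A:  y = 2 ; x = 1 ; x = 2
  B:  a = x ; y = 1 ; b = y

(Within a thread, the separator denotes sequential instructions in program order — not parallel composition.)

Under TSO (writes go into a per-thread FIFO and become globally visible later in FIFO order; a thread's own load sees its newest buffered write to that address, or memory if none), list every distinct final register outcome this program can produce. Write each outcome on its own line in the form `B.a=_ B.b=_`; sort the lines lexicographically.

B.a=0 B.b=1
B.a=0 B.b=2
B.a=1 B.b=1
B.a=2 B.b=1

outcome vector order: (B.a,B.b)
|TSO outcomes| = 4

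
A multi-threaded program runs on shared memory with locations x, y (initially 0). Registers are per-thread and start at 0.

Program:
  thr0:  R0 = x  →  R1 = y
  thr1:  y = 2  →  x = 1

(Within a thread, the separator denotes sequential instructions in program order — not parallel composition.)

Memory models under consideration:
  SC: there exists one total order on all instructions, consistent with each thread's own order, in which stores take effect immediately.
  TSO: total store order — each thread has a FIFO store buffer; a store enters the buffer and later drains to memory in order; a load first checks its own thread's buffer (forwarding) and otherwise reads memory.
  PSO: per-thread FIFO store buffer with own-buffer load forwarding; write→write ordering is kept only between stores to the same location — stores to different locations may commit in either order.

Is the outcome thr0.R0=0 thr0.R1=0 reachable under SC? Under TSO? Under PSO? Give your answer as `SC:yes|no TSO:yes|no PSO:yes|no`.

outcome vector order: (thr0.R0,thr0.R1)
under SC → (0,0); (0,2); (1,2)
under TSO → (0,0); (0,2); (1,2)
under PSO → (0,0); (0,2); (1,0); (1,2)
target (0,0) ∈ {SC,TSO,PSO}

SC:yes TSO:yes PSO:yes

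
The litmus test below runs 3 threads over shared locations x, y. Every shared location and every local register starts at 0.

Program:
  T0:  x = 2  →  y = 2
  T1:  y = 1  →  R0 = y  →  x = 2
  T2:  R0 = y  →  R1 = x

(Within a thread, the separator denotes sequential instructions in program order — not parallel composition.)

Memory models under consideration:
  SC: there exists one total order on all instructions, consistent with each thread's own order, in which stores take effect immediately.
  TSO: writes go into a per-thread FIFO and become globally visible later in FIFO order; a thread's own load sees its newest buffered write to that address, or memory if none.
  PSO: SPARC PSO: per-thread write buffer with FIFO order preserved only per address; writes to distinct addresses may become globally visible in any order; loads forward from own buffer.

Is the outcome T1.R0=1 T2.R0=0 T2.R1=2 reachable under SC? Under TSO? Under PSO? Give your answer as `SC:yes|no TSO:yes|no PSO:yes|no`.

SC:yes TSO:yes PSO:yes

outcome vector order: (T1.R0,T2.R0,T2.R1)
SC: 10 outcomes — {(1,0,0) (1,0,2) (1,1,0) (1,1,2) (1,2,2) (2,0,0) (2,0,2) (2,1,0) (2,1,2) (2,2,2)}
TSO: 10 outcomes — {(1,0,0) (1,0,2) (1,1,0) (1,1,2) (1,2,2) (2,0,0) (2,0,2) (2,1,0) (2,1,2) (2,2,2)}
PSO: 12 outcomes — {(1,0,0) (1,0,2) (1,1,0) (1,1,2) (1,2,0) (1,2,2) (2,0,0) (2,0,2) (2,1,0) (2,1,2) (2,2,0) (2,2,2)}
target (1,0,2) ∈ {SC,TSO,PSO}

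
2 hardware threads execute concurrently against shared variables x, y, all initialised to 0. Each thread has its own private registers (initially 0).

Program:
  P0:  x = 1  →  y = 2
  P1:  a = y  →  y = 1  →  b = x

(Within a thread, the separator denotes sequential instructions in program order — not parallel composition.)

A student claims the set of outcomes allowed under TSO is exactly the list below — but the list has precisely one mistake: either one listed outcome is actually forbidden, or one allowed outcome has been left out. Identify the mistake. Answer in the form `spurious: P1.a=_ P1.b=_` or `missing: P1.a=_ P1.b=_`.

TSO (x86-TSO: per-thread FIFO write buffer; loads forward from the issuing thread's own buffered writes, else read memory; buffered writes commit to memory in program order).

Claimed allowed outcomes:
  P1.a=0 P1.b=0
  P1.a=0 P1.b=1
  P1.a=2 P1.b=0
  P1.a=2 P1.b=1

spurious: P1.a=2 P1.b=0

outcome vector order: (P1.a,P1.b)
under TSO → 00, 01, 21
claimed∖TSO = {20}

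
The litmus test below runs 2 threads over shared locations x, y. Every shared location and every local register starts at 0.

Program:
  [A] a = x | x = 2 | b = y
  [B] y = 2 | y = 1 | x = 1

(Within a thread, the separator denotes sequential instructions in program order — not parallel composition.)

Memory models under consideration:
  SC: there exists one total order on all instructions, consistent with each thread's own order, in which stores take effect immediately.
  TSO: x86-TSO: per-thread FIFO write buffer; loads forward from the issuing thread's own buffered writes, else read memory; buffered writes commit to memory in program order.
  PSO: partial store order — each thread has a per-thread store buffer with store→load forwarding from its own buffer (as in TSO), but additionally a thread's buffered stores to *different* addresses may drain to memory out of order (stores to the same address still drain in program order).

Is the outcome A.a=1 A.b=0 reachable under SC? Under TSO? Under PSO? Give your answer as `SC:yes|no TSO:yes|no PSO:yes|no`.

SC:no TSO:no PSO:yes

outcome vector order: (A.a,A.b)
SC: 4 outcomes — {(0,0); (0,1); (0,2); (1,1)}
TSO: 4 outcomes — {(0,0); (0,1); (0,2); (1,1)}
PSO: 6 outcomes — {(0,0); (0,1); (0,2); (1,0); (1,1); (1,2)}
target (1,0) ∈ {PSO}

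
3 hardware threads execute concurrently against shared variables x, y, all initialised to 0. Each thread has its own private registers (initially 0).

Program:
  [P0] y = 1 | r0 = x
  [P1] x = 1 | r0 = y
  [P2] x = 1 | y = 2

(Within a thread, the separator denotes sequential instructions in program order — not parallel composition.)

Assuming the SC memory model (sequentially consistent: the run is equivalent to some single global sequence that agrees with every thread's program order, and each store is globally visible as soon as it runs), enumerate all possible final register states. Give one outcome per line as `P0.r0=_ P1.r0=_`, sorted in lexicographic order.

outcome vector order: (P0.r0,P1.r0)
|SC outcomes| = 5

P0.r0=0 P1.r0=1
P0.r0=0 P1.r0=2
P0.r0=1 P1.r0=0
P0.r0=1 P1.r0=1
P0.r0=1 P1.r0=2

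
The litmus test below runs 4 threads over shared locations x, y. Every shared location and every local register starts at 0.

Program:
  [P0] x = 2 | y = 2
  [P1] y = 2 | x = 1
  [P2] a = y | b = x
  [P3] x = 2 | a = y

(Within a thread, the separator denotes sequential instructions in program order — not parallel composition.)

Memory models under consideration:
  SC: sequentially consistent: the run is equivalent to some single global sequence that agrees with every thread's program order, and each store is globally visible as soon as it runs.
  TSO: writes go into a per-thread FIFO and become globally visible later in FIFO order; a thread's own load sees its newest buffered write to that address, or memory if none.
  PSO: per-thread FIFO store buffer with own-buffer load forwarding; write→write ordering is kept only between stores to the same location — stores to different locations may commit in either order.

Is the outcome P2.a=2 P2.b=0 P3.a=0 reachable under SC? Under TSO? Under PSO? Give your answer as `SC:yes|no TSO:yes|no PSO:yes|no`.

SC:no TSO:yes PSO:yes

outcome vector order: (P2.a,P2.b,P3.a)
SC (11): (0,0,0), (0,0,2), (0,1,0), (0,1,2), (0,2,0), (0,2,2), (2,0,2), (2,1,0), (2,1,2), (2,2,0), (2,2,2)
TSO (12): (0,0,0), (0,0,2), (0,1,0), (0,1,2), (0,2,0), (0,2,2), (2,0,0), (2,0,2), (2,1,0), (2,1,2), (2,2,0), (2,2,2)
PSO (12): (0,0,0), (0,0,2), (0,1,0), (0,1,2), (0,2,0), (0,2,2), (2,0,0), (2,0,2), (2,1,0), (2,1,2), (2,2,0), (2,2,2)
target (2,0,0) ∈ {TSO,PSO}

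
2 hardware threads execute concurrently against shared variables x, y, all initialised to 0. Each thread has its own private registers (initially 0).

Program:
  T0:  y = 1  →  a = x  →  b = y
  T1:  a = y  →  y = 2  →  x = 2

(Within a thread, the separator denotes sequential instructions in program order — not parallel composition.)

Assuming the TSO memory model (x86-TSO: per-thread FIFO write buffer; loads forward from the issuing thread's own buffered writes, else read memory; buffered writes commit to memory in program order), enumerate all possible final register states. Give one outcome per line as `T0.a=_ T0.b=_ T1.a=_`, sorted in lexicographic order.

outcome vector order: (T0.a,T0.b,T1.a)
|TSO outcomes| = 7

T0.a=0 T0.b=1 T1.a=0
T0.a=0 T0.b=1 T1.a=1
T0.a=0 T0.b=2 T1.a=0
T0.a=0 T0.b=2 T1.a=1
T0.a=2 T0.b=1 T1.a=0
T0.a=2 T0.b=2 T1.a=0
T0.a=2 T0.b=2 T1.a=1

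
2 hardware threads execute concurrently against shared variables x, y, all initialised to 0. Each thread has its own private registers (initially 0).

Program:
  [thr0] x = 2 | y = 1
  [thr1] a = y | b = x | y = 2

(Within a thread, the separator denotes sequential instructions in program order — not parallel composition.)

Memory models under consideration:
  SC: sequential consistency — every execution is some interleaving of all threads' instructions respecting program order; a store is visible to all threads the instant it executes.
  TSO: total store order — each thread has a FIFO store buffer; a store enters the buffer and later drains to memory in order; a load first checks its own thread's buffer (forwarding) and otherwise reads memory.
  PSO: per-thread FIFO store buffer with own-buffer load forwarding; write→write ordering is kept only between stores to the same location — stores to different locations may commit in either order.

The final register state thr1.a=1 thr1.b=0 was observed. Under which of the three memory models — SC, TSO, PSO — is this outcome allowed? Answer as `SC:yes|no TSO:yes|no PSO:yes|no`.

SC:no TSO:no PSO:yes

outcome vector order: (thr1.a,thr1.b)
under SC → (0,0); (0,2); (1,2)
under TSO → (0,0); (0,2); (1,2)
under PSO → (0,0); (0,2); (1,0); (1,2)
target (1,0) ∈ {PSO}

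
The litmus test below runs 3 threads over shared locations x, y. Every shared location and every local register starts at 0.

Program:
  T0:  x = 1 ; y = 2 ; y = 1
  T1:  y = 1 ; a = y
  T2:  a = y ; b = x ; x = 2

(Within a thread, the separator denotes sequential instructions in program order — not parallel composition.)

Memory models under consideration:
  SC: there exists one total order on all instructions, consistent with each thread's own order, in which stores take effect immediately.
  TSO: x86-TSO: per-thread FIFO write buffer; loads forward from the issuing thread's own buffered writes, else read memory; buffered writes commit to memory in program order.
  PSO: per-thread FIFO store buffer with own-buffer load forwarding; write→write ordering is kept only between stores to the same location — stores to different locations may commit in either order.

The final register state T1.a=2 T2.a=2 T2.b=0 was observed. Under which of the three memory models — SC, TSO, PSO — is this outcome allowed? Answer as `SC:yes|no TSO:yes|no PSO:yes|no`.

outcome vector order: (T1.a,T2.a,T2.b)
[SC] allowed = {100; 101; 110; 111; 121; 200; 201; 210; 211; 221}
[TSO] allowed = {100; 101; 110; 111; 121; 200; 201; 210; 211; 221}
[PSO] allowed = {100; 101; 110; 111; 120; 121; 200; 201; 210; 211; 220; 221}
target 220 ∈ {PSO}

SC:no TSO:no PSO:yes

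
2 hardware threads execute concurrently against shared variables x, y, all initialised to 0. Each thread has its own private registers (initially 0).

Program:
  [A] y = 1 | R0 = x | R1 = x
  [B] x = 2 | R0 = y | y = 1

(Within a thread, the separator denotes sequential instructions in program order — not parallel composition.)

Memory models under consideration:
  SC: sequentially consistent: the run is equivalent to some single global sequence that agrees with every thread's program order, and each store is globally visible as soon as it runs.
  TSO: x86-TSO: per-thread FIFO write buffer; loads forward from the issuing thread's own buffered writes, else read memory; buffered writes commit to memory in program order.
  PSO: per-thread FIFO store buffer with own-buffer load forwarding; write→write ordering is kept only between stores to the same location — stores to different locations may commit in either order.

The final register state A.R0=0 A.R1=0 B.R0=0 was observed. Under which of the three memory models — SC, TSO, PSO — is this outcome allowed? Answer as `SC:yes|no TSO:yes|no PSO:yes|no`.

SC:no TSO:yes PSO:yes

outcome vector order: (A.R0,A.R1,B.R0)
under SC → <0 0 1>, <0 2 1>, <2 2 0>, <2 2 1>
under TSO → <0 0 0>, <0 0 1>, <0 2 0>, <0 2 1>, <2 2 0>, <2 2 1>
under PSO → <0 0 0>, <0 0 1>, <0 2 0>, <0 2 1>, <2 2 0>, <2 2 1>
target <0 0 0> ∈ {TSO,PSO}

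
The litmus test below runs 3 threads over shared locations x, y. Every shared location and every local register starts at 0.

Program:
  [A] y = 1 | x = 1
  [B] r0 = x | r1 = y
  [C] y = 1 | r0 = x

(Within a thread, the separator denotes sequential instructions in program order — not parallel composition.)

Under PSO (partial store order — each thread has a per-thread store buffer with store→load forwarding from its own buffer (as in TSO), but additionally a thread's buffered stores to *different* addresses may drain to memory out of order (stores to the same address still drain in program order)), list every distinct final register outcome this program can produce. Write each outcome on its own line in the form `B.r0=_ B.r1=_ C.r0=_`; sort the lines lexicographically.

B.r0=0 B.r1=0 C.r0=0
B.r0=0 B.r1=0 C.r0=1
B.r0=0 B.r1=1 C.r0=0
B.r0=0 B.r1=1 C.r0=1
B.r0=1 B.r1=0 C.r0=0
B.r0=1 B.r1=0 C.r0=1
B.r0=1 B.r1=1 C.r0=0
B.r0=1 B.r1=1 C.r0=1

outcome vector order: (B.r0,B.r1,C.r0)
|PSO outcomes| = 8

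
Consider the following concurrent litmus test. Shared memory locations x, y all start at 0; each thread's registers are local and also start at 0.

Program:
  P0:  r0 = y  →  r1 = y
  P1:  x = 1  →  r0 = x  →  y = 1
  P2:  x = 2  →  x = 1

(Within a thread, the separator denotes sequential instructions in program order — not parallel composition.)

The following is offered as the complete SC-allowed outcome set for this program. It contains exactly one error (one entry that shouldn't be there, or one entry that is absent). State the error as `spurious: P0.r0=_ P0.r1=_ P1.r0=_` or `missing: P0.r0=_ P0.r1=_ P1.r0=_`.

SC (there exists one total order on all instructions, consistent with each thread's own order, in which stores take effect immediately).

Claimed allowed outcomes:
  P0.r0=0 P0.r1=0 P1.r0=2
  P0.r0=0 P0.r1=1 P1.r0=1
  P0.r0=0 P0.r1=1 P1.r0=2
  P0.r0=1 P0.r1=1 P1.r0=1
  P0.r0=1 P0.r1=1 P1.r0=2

outcome vector order: (P0.r0,P0.r1,P1.r0)
under SC → (0,0,1), (0,0,2), (0,1,1), (0,1,2), (1,1,1), (1,1,2)
SC∖claimed = {(0,0,1)}

missing: P0.r0=0 P0.r1=0 P1.r0=1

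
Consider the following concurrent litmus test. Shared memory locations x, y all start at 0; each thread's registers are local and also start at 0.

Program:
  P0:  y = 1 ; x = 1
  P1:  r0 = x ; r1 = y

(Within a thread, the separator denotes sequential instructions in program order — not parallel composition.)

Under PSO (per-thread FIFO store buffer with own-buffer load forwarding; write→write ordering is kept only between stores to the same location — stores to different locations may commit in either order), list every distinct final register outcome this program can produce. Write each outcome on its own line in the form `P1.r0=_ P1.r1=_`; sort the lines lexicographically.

outcome vector order: (P1.r0,P1.r1)
|PSO outcomes| = 4

P1.r0=0 P1.r1=0
P1.r0=0 P1.r1=1
P1.r0=1 P1.r1=0
P1.r0=1 P1.r1=1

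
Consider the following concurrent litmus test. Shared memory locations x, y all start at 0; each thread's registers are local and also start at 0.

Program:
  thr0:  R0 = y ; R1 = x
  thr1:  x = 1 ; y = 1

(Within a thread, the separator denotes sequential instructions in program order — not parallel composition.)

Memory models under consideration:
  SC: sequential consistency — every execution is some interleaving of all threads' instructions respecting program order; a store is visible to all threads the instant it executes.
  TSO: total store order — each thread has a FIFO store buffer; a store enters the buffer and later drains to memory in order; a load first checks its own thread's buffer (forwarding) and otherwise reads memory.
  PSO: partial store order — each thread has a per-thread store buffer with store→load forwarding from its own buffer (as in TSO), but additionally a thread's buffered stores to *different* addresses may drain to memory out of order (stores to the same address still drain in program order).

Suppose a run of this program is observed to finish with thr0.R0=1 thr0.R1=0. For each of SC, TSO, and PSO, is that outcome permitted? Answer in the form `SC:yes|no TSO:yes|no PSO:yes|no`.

outcome vector order: (thr0.R0,thr0.R1)
under SC → 00; 01; 11
under TSO → 00; 01; 11
under PSO → 00; 01; 10; 11
target 10 ∈ {PSO}

SC:no TSO:no PSO:yes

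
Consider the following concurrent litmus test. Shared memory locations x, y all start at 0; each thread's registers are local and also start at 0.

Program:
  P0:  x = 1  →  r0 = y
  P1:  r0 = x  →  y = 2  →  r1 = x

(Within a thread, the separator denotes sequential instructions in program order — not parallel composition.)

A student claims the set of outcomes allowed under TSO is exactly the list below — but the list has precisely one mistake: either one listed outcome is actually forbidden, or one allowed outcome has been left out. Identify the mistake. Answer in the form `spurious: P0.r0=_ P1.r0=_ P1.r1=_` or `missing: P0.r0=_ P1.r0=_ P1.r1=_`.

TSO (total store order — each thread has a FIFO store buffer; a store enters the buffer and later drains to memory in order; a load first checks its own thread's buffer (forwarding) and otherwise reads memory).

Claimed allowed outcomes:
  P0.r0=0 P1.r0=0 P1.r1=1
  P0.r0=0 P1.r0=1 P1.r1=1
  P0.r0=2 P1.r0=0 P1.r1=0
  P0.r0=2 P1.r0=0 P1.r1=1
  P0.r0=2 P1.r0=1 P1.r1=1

outcome vector order: (P0.r0,P1.r0,P1.r1)
[TSO] allowed = {0/0/0 0/0/1 0/1/1 2/0/0 2/0/1 2/1/1}
TSO∖claimed = {0/0/0}

missing: P0.r0=0 P1.r0=0 P1.r1=0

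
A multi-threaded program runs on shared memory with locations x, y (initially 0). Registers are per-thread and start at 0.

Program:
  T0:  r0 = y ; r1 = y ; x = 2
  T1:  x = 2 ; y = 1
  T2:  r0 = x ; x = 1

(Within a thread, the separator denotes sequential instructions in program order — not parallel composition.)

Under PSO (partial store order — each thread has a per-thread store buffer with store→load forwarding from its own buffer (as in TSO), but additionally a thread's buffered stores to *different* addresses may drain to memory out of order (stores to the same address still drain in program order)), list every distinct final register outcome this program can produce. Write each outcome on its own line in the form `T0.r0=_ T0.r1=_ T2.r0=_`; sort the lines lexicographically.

T0.r0=0 T0.r1=0 T2.r0=0
T0.r0=0 T0.r1=0 T2.r0=2
T0.r0=0 T0.r1=1 T2.r0=0
T0.r0=0 T0.r1=1 T2.r0=2
T0.r0=1 T0.r1=1 T2.r0=0
T0.r0=1 T0.r1=1 T2.r0=2

outcome vector order: (T0.r0,T0.r1,T2.r0)
|PSO outcomes| = 6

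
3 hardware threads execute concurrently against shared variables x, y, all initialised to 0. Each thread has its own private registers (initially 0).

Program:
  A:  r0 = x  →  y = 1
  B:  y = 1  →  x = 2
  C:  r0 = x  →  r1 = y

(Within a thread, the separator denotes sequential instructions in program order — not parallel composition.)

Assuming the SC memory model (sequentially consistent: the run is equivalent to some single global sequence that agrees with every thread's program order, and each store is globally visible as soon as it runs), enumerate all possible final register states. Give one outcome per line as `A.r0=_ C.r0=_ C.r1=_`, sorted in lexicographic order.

A.r0=0 C.r0=0 C.r1=0
A.r0=0 C.r0=0 C.r1=1
A.r0=0 C.r0=2 C.r1=1
A.r0=2 C.r0=0 C.r1=0
A.r0=2 C.r0=0 C.r1=1
A.r0=2 C.r0=2 C.r1=1

outcome vector order: (A.r0,C.r0,C.r1)
|SC outcomes| = 6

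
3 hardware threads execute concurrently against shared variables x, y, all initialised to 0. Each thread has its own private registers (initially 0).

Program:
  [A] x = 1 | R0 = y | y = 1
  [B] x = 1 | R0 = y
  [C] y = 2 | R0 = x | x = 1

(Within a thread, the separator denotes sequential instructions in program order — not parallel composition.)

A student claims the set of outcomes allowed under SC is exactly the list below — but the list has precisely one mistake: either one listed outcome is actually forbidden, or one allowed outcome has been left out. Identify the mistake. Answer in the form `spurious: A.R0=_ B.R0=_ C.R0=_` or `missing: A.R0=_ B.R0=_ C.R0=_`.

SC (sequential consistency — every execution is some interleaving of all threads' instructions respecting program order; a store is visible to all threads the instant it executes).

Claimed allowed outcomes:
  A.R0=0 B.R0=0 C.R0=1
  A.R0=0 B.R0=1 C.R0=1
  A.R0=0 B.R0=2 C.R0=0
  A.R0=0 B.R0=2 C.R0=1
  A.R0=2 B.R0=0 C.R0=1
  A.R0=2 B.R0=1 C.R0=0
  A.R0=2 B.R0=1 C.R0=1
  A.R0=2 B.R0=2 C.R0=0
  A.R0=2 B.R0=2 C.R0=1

spurious: A.R0=0 B.R0=2 C.R0=0

outcome vector order: (A.R0,B.R0,C.R0)
SC (8): (0,0,1), (0,1,1), (0,2,1), (2,0,1), (2,1,0), (2,1,1), (2,2,0), (2,2,1)
claimed∖SC = {(0,2,0)}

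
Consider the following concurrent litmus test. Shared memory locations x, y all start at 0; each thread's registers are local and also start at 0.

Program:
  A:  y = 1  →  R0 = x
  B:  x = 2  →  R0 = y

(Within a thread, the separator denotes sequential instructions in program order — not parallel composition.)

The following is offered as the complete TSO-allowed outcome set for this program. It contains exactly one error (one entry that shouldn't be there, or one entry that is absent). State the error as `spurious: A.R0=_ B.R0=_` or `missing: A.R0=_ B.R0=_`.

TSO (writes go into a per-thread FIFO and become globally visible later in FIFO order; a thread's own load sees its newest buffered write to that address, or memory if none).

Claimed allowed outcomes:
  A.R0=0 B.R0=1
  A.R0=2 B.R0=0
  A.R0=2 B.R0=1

missing: A.R0=0 B.R0=0

outcome vector order: (A.R0,B.R0)
TSO: 4 outcomes — {00; 01; 20; 21}
TSO∖claimed = {00}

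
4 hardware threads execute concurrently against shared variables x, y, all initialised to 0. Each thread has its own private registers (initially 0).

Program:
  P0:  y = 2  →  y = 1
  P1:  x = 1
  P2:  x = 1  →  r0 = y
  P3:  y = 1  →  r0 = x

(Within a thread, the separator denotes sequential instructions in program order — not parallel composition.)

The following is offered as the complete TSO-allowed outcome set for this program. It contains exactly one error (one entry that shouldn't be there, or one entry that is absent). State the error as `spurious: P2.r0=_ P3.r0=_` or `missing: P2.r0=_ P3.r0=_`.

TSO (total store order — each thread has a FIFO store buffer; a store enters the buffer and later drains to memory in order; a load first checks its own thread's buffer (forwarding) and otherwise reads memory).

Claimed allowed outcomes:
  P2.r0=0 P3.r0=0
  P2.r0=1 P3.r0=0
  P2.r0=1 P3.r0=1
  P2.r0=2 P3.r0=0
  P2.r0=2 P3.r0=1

missing: P2.r0=0 P3.r0=1

outcome vector order: (P2.r0,P3.r0)
TSO (6): <0 0>; <0 1>; <1 0>; <1 1>; <2 0>; <2 1>
TSO∖claimed = {<0 1>}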